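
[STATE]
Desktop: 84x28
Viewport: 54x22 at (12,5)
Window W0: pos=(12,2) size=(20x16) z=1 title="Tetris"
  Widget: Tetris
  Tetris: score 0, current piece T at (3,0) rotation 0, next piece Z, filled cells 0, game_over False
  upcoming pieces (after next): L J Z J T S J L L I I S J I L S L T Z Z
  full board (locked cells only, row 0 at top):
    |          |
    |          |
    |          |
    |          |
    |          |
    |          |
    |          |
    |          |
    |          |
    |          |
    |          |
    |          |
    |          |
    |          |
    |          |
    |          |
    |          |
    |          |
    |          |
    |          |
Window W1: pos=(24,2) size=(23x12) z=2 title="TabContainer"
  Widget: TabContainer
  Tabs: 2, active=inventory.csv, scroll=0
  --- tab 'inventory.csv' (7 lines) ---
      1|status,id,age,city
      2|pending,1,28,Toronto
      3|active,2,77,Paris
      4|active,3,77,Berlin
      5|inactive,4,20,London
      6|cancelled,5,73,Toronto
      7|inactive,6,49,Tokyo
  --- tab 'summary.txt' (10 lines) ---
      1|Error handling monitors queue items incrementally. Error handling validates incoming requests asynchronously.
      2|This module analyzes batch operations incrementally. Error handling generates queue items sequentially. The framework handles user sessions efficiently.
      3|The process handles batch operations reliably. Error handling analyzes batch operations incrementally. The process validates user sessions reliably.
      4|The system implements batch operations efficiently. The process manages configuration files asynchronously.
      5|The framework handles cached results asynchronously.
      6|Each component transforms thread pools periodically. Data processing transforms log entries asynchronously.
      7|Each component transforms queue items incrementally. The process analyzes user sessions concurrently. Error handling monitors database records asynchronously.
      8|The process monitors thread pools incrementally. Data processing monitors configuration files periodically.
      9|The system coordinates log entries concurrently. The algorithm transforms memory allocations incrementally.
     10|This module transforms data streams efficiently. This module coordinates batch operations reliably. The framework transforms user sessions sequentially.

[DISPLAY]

┃           ┃[inventory.csv]│ summ┃                   
┃           ┃─────────────────────┃                   
┃           ┃status,id,age,city   ┃                   
┃           ┃pending,1,28,Toronto ┃                   
┃           ┃active,2,77,Paris    ┃                   
┃           ┃active,3,77,Berlin   ┃                   
┃           ┃inactive,4,20,London ┃                   
┃           ┃cancelled,5,73,Toront┃                   
┃           ┗━━━━━━━━━━━━━━━━━━━━━┛                   
┃                  ┃                                  
┃                  ┃                                  
┃                  ┃                                  
┗━━━━━━━━━━━━━━━━━━┛                                  
                                                      
                                                      
                                                      
                                                      
                                                      
                                                      
                                                      
                                                      
                                                      


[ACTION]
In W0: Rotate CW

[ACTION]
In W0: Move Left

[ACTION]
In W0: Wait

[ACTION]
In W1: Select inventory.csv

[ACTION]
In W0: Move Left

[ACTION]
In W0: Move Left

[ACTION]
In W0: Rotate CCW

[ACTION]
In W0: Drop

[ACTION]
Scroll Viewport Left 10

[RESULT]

          ┃           ┃[inventory.csv]│ summ┃         
          ┃           ┃─────────────────────┃         
          ┃           ┃status,id,age,city   ┃         
          ┃           ┃pending,1,28,Toronto ┃         
          ┃           ┃active,2,77,Paris    ┃         
          ┃           ┃active,3,77,Berlin   ┃         
          ┃           ┃inactive,4,20,London ┃         
          ┃           ┃cancelled,5,73,Toront┃         
          ┃           ┗━━━━━━━━━━━━━━━━━━━━━┛         
          ┃                  ┃                        
          ┃                  ┃                        
          ┃                  ┃                        
          ┗━━━━━━━━━━━━━━━━━━┛                        
                                                      
                                                      
                                                      
                                                      
                                                      
                                                      
                                                      
                                                      
                                                      


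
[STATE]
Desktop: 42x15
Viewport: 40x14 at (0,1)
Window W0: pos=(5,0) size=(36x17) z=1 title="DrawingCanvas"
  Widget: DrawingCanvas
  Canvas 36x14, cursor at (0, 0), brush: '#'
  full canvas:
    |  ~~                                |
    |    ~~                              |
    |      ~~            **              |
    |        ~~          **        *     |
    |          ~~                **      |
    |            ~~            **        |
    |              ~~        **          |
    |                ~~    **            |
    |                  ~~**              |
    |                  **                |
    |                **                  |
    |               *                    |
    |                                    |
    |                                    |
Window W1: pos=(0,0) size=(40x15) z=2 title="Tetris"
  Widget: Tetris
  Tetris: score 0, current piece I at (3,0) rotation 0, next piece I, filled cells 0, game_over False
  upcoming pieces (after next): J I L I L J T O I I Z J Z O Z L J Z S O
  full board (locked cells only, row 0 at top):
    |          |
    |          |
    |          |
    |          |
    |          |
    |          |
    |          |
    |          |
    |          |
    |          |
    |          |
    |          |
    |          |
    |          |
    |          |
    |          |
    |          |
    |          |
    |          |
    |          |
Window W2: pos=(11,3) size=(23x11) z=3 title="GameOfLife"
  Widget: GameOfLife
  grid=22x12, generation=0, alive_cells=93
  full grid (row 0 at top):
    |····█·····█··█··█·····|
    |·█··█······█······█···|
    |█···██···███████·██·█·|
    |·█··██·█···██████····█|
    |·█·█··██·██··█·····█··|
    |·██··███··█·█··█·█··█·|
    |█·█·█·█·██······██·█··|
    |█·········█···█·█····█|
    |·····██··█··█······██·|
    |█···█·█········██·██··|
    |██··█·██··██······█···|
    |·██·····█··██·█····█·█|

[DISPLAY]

┃ Tetris                               ┃
┠──────────────────────────────────────┨
┃          ┏━━━━━━━━━━━━━━━━━━━━━┓     ┃
┃          ┃ GameOfLife          ┃     ┃
┃          ┠─────────────────────┨     ┃
┃          ┃Gen: 0               ┃     ┃
┃          ┃·█··██·█···██████····┃     ┃
┃          ┃·█·█··██·██··█·····█·┃     ┃
┃          ┃·██··███··█·█··█·█··█┃     ┃
┃          ┃█·█·█·█·██······██·█·┃     ┃
┃          ┃█·········█···█·█····┃     ┃
┃          ┃·····██··█··█······██┃     ┃
┃          ┗━━━━━━━━━━━━━━━━━━━━━┛     ┃
┗━━━━━━━━━━━━━━━━━━━━━━━━━━━━━━━━━━━━━━┛


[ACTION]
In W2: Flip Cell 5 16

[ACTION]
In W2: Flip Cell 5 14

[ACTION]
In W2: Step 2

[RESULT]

┃ Tetris                               ┃
┠──────────────────────────────────────┨
┃          ┏━━━━━━━━━━━━━━━━━━━━━┓     ┃
┃          ┃ GameOfLife          ┃     ┃
┃          ┠─────────────────────┨     ┃
┃          ┃Gen: 2               ┃     ┃
┃          ┃···██···········█···█┃     ┃
┃          ┃···██····███··██·····┃     ┃
┃          ┃█···█···█····█·███··█┃     ┃
┃          ┃█·██·██·█····█······█┃     ┃
┃          ┃·██·····█·██··██·····┃     ┃
┃          ┃██···██··███···█····█┃     ┃
┃          ┗━━━━━━━━━━━━━━━━━━━━━┛     ┃
┗━━━━━━━━━━━━━━━━━━━━━━━━━━━━━━━━━━━━━━┛


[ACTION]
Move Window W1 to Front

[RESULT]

┃ Tetris                               ┃
┠──────────────────────────────────────┨
┃          │Next:                      ┃
┃          │████                       ┃
┃          │                           ┃
┃          │                           ┃
┃          │                           ┃
┃          │                           ┃
┃          │Score:                     ┃
┃          │0                          ┃
┃          │                           ┃
┃          │                           ┃
┃          │                           ┃
┗━━━━━━━━━━━━━━━━━━━━━━━━━━━━━━━━━━━━━━┛


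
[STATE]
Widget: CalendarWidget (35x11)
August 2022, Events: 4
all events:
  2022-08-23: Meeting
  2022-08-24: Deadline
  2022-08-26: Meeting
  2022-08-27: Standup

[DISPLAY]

            August 2022            
Mo Tu We Th Fr Sa Su               
 1  2  3  4  5  6  7               
 8  9 10 11 12 13 14               
15 16 17 18 19 20 21               
22 23* 24* 25 26* 27* 28           
29 30 31                           
                                   
                                   
                                   
                                   


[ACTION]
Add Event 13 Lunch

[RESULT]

            August 2022            
Mo Tu We Th Fr Sa Su               
 1  2  3  4  5  6  7               
 8  9 10 11 12 13* 14              
15 16 17 18 19 20 21               
22 23* 24* 25 26* 27* 28           
29 30 31                           
                                   
                                   
                                   
                                   


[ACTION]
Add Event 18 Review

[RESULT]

            August 2022            
Mo Tu We Th Fr Sa Su               
 1  2  3  4  5  6  7               
 8  9 10 11 12 13* 14              
15 16 17 18* 19 20 21              
22 23* 24* 25 26* 27* 28           
29 30 31                           
                                   
                                   
                                   
                                   


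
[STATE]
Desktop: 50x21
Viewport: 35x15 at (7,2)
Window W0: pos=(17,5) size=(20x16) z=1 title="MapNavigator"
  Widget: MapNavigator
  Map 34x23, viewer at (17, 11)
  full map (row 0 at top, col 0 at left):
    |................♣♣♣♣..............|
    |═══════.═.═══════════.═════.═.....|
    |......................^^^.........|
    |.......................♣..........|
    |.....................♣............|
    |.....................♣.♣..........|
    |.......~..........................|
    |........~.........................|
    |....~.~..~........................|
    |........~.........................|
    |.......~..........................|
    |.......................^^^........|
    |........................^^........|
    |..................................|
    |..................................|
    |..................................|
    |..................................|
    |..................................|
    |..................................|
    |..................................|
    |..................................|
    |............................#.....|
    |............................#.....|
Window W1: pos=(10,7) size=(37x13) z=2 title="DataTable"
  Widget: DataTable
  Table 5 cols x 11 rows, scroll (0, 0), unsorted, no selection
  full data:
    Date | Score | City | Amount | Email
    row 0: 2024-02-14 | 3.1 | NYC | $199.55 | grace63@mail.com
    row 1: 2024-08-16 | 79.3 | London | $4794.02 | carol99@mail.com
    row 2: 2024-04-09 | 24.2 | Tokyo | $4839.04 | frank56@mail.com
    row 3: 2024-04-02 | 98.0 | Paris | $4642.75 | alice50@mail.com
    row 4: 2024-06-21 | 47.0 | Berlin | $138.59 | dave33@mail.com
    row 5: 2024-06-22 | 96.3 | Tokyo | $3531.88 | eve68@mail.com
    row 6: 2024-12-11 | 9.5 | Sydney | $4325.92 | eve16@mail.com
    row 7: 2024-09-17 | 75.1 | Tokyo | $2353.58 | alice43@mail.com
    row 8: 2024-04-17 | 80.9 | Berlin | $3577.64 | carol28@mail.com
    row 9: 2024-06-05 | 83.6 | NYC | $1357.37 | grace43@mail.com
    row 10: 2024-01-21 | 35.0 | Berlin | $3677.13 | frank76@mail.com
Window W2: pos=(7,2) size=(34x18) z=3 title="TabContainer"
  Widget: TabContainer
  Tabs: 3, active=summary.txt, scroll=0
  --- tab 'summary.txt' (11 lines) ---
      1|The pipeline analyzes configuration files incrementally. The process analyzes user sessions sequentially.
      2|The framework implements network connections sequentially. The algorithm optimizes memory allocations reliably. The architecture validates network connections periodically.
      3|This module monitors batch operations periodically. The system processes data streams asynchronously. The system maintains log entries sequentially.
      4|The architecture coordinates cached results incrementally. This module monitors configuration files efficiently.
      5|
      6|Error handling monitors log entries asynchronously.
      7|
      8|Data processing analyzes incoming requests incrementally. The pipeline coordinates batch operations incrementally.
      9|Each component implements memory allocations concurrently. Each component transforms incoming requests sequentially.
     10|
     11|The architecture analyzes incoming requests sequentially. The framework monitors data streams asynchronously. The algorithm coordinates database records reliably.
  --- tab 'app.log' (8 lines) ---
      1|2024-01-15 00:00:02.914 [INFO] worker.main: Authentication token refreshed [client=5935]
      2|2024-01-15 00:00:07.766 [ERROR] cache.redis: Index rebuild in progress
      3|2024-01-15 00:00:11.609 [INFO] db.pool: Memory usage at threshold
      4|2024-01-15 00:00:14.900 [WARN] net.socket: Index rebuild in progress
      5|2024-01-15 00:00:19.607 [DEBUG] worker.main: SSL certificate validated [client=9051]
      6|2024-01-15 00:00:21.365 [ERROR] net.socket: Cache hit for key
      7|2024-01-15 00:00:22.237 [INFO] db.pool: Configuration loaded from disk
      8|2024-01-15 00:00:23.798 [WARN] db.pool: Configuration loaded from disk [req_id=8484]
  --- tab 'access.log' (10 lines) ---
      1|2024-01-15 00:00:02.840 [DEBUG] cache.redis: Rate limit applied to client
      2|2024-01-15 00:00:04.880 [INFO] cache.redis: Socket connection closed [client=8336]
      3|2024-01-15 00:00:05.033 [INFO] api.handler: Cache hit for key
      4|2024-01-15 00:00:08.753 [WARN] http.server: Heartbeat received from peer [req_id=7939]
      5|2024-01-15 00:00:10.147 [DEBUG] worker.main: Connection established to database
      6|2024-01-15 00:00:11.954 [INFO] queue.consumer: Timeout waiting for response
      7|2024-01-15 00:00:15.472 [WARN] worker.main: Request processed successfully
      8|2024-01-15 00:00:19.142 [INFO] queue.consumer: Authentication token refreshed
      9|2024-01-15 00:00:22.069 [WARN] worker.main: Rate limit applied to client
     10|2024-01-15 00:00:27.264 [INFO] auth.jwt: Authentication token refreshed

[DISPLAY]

┏━━━━━━━━━━━━━━━━━━━━━━━━━━━━━━━━┓ 
┃ TabContainer                   ┃ 
┠────────────────────────────────┨ 
┃[summary.txt]│ app.log │ access.┃ 
┃────────────────────────────────┃ 
┃The pipeline analyzes configurat┃━
┃The framework implements network┃ 
┃This module monitors batch opera┃─
┃The architecture coordinates cac┃ 
┃                                ┃─
┃Error handling monitors log entr┃5
┃                                ┃0
┃Data processing analyzes incomin┃0
┃Each component implements memory┃7
┃                                ┃9


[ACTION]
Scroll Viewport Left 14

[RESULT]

       ┏━━━━━━━━━━━━━━━━━━━━━━━━━━━
       ┃ TabContainer              
       ┠───────────────────────────
       ┃[summary.txt]│ app.log │ ac
       ┃───────────────────────────
       ┃The pipeline analyzes confi
       ┃The framework implements ne
       ┃This module monitors batch 
       ┃The architecture coordinate
       ┃                           
       ┃Error handling monitors log
       ┃                           
       ┃Data processing analyzes in
       ┃Each component implements m
       ┃                           


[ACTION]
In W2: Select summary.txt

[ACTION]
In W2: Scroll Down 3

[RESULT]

       ┏━━━━━━━━━━━━━━━━━━━━━━━━━━━
       ┃ TabContainer              
       ┠───────────────────────────
       ┃[summary.txt]│ app.log │ ac
       ┃───────────────────────────
       ┃The architecture coordinate
       ┃                           
       ┃Error handling monitors log
       ┃                           
       ┃Data processing analyzes in
       ┃Each component implements m
       ┃                           
       ┃The architecture analyzes i
       ┃                           
       ┃                           


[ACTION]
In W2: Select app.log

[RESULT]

       ┏━━━━━━━━━━━━━━━━━━━━━━━━━━━
       ┃ TabContainer              
       ┠───────────────────────────
       ┃ summary.txt │[app.log]│ ac
       ┃───────────────────────────
       ┃2024-01-15 00:00:02.914 [IN
       ┃2024-01-15 00:00:07.766 [ER
       ┃2024-01-15 00:00:11.609 [IN
       ┃2024-01-15 00:00:14.900 [WA
       ┃2024-01-15 00:00:19.607 [DE
       ┃2024-01-15 00:00:21.365 [ER
       ┃2024-01-15 00:00:22.237 [IN
       ┃2024-01-15 00:00:23.798 [WA
       ┃                           
       ┃                           


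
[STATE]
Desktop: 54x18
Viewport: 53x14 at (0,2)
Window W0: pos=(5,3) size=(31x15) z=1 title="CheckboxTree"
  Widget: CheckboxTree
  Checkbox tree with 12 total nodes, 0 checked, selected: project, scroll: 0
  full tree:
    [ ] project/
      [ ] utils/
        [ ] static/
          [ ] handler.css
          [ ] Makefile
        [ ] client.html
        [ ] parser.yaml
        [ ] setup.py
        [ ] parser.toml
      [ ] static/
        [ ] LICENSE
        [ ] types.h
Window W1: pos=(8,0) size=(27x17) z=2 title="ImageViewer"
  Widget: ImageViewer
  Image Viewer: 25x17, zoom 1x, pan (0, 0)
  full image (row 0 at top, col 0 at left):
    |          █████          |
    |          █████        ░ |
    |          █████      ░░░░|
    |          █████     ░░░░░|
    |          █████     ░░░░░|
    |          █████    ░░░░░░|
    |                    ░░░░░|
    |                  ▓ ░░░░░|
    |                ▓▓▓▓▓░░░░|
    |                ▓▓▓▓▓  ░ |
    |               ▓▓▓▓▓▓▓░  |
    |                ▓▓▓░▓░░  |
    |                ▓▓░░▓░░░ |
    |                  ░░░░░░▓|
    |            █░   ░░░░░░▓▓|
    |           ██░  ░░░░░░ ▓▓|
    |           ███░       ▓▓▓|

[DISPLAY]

        ┠─────────────────────────┨                  
     ┏━━┃          █████          ┃┓                 
     ┃ C┃          █████        ░ ┃┃                 
     ┠──┃          █████      ░░░░┃┨                 
     ┃>[┃          █████     ░░░░░┃┃                 
     ┃  ┃          █████     ░░░░░┃┃                 
     ┃  ┃          █████    ░░░░░░┃┃                 
     ┃  ┃                    ░░░░░┃┃                 
     ┃  ┃                  ▓ ░░░░░┃┃                 
     ┃  ┃                ▓▓▓▓▓░░░░┃┃                 
     ┃  ┃                ▓▓▓▓▓  ░ ┃┃                 
     ┃  ┃               ▓▓▓▓▓▓▓░  ┃┃                 
     ┃  ┃                ▓▓▓░▓░░  ┃┃                 
     ┃  ┃                ▓▓░░▓░░░ ┃┃                 


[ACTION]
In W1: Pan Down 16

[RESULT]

        ┠─────────────────────────┨                  
     ┏━━┃           ███░       ▓▓▓┃┓                 
     ┃ C┃                         ┃┃                 
     ┠──┃                         ┃┨                 
     ┃>[┃                         ┃┃                 
     ┃  ┃                         ┃┃                 
     ┃  ┃                         ┃┃                 
     ┃  ┃                         ┃┃                 
     ┃  ┃                         ┃┃                 
     ┃  ┃                         ┃┃                 
     ┃  ┃                         ┃┃                 
     ┃  ┃                         ┃┃                 
     ┃  ┃                         ┃┃                 
     ┃  ┃                         ┃┃                 


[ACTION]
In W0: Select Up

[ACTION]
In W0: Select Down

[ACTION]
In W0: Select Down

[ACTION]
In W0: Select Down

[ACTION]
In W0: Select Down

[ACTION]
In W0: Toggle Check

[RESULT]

        ┠─────────────────────────┨                  
     ┏━━┃           ███░       ▓▓▓┃┓                 
     ┃ C┃                         ┃┃                 
     ┠──┃                         ┃┨                 
     ┃ [┃                         ┃┃                 
     ┃  ┃                         ┃┃                 
     ┃  ┃                         ┃┃                 
     ┃  ┃                         ┃┃                 
     ┃> ┃                         ┃┃                 
     ┃  ┃                         ┃┃                 
     ┃  ┃                         ┃┃                 
     ┃  ┃                         ┃┃                 
     ┃  ┃                         ┃┃                 
     ┃  ┃                         ┃┃                 


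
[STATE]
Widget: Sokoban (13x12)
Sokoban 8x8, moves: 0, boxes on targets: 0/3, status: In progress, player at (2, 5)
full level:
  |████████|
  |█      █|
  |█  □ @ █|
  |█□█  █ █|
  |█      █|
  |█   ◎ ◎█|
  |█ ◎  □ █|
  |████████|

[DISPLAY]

████████     
█      █     
█  □ @ █     
█□█  █ █     
█      █     
█   ◎ ◎█     
█ ◎  □ █     
████████     
Moves: 0  0/3
             
             
             


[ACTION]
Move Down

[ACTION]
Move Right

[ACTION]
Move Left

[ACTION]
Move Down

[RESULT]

████████     
█      █     
█  □ @ █     
█□█  █ █     
█      █     
█   ◎ ◎█     
█ ◎  □ █     
████████     
Moves: 2  0/3
             
             
             


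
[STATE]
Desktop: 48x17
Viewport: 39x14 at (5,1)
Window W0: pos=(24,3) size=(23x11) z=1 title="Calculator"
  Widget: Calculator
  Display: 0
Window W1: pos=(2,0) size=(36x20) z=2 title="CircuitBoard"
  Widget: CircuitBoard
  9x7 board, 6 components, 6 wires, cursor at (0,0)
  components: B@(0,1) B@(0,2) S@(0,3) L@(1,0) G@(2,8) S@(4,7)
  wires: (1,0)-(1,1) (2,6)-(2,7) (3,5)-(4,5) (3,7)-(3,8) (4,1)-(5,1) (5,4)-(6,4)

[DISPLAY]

ircuitBoard                     ┃      
────────────────────────────────┨      
 0 1 2 3 4 5 6 7 8              ┃━━━━━━
 [.]  B   B   S                 ┃      
                                ┃──────
  L ─ ·                         ┃      
                                ┃───┐  
                          · ─ · ┃ ÷ │  
                                ┃───┤  
                      ·       · ┃ × │  
                      │         ┃───┤  
      ·               ·       S ┃ - │  
      │                         ┃━━━━━━
      ·           ·             ┃      


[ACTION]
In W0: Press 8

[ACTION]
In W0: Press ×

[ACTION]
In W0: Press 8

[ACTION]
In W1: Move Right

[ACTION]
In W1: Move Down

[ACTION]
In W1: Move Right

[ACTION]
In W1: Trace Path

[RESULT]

ircuitBoard                     ┃      
────────────────────────────────┨      
 0 1 2 3 4 5 6 7 8              ┃━━━━━━
      B   B   S                 ┃      
                                ┃──────
  L ─ ·  [.]                    ┃      
                                ┃───┐  
                          · ─ · ┃ ÷ │  
                                ┃───┤  
                      ·       · ┃ × │  
                      │         ┃───┤  
      ·               ·       S ┃ - │  
      │                         ┃━━━━━━
      ·           ·             ┃      


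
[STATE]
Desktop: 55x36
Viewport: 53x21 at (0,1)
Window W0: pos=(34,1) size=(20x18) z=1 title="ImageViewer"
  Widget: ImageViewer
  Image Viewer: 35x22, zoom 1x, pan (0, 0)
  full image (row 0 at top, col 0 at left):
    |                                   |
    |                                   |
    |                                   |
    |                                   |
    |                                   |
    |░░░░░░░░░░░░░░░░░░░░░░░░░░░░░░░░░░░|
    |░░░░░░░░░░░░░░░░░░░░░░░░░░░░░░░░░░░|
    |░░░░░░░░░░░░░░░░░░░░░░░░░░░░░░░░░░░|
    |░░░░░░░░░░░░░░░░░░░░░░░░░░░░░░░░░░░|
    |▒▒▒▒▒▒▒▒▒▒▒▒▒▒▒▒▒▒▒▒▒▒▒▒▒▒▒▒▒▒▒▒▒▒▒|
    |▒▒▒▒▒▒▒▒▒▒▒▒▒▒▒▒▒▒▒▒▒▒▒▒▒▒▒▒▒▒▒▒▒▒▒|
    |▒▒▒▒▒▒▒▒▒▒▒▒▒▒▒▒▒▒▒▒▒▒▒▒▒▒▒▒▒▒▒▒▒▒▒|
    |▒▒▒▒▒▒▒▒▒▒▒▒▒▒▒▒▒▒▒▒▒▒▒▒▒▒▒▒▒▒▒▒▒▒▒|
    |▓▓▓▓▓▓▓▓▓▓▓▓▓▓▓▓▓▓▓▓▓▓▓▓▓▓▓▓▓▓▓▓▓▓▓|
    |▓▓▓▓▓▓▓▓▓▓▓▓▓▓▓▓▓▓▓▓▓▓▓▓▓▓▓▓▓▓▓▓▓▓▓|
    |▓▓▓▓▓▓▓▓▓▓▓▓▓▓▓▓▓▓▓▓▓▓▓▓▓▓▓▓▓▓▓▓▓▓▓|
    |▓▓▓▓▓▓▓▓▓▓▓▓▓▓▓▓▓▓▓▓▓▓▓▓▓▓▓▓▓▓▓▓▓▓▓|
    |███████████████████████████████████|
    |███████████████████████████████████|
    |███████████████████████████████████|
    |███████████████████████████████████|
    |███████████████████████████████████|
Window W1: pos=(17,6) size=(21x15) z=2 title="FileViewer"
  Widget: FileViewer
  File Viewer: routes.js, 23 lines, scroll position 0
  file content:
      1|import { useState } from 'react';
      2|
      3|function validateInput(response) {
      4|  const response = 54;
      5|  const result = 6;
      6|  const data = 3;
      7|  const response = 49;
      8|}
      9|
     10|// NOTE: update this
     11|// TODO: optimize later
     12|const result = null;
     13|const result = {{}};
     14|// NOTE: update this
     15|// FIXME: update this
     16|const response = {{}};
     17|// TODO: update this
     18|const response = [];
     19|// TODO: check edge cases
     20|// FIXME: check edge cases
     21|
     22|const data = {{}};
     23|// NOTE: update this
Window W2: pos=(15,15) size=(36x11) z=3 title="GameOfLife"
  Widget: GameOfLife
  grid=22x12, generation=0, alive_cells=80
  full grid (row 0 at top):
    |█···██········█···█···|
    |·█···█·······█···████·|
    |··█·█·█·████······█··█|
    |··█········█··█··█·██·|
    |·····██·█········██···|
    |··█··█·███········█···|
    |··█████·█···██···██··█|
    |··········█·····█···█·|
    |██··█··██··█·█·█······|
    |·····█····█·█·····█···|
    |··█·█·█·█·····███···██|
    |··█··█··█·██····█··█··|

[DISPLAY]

                                  ┏━━━━━━━━━━━━━━━━━━
                                  ┃ ImageViewer      
                                  ┠──────────────────
                                  ┃                  
                                  ┃                  
                 ┏━━━━━━━━━━━━━━━━━━━┓               
                 ┃ FileViewer        ┃               
                 ┠───────────────────┨               
                 ┃import { useState ▲┃░░░░░░░░░░░░░░░
                 ┃                  █┃░░░░░░░░░░░░░░░
                 ┃function validateI░┃░░░░░░░░░░░░░░░
                 ┃  const response =░┃░░░░░░░░░░░░░░░
                 ┃  const result = 6░┃▒▒▒▒▒▒▒▒▒▒▒▒▒▒▒
                 ┃  const data = 3; ░┃▒▒▒▒▒▒▒▒▒▒▒▒▒▒▒
               ┏━━━━━━━━━━━━━━━━━━━━━━━━━━━━━━━━━━┓▒▒
               ┃ GameOfLife                       ┃▒▒
               ┠──────────────────────────────────┨▓▓
               ┃Gen: 0                            ┃━━
               ┃··█········█··█··█·██·            ┃  
               ┃·····██·█········██···            ┃  
               ┃··█··█·███········█···            ┃  


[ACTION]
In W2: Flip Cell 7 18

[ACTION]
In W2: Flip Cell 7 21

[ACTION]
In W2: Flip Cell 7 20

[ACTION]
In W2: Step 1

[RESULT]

                                  ┏━━━━━━━━━━━━━━━━━━
                                  ┃ ImageViewer      
                                  ┠──────────────────
                                  ┃                  
                                  ┃                  
                 ┏━━━━━━━━━━━━━━━━━━━┓               
                 ┃ FileViewer        ┃               
                 ┠───────────────────┨               
                 ┃import { useState ▲┃░░░░░░░░░░░░░░░
                 ┃                  █┃░░░░░░░░░░░░░░░
                 ┃function validateI░┃░░░░░░░░░░░░░░░
                 ┃  const response =░┃░░░░░░░░░░░░░░░
                 ┃  const result = 6░┃▒▒▒▒▒▒▒▒▒▒▒▒▒▒▒
                 ┃  const data = 3; ░┃▒▒▒▒▒▒▒▒▒▒▒▒▒▒▒
               ┏━━━━━━━━━━━━━━━━━━━━━━━━━━━━━━━━━━┓▒▒
               ┃ GameOfLife                       ┃▒▒
               ┠──────────────────────────────────┨▓▓
               ┃Gen: 1                            ┃━━
               ┃···█··█·█··█·····█·██·            ┃  
               ┃·····██·██·······█····            ┃  
               ┃··█······█·········█··            ┃  


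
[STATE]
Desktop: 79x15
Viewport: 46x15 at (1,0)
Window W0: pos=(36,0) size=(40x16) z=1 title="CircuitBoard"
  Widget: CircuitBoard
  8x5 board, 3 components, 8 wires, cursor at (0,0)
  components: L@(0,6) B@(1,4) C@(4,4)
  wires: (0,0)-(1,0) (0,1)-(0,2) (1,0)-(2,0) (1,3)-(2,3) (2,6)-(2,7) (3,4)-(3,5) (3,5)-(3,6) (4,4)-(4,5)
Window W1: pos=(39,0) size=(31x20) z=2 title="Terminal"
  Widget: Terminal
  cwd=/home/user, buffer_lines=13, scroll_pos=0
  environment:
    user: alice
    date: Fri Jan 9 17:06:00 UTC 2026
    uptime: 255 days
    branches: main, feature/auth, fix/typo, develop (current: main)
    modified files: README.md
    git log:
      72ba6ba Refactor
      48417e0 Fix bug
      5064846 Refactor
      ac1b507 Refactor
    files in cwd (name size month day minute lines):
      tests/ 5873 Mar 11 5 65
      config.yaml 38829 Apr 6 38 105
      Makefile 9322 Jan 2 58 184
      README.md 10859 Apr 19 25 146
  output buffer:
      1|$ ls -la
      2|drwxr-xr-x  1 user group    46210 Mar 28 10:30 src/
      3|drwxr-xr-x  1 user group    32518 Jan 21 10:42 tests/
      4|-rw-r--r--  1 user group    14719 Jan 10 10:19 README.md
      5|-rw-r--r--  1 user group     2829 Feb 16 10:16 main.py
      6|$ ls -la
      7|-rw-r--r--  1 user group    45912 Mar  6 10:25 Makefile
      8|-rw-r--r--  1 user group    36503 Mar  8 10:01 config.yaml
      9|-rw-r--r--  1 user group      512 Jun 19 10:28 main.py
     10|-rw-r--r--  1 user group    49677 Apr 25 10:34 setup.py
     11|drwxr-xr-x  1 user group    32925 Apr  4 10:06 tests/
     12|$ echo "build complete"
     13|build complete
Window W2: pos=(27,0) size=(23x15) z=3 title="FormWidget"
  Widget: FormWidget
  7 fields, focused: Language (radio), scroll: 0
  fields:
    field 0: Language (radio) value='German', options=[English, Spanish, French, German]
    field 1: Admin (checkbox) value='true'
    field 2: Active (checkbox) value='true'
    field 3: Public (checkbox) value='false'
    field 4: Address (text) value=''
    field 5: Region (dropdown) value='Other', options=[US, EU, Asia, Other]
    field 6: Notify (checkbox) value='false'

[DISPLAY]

                          ┏━━━━━━━━━━━━━━━━━━━
                          ┃ FormWidget        
                          ┠───────────────────
                          ┃> Language:   ( ) E
                          ┃  Admin:      [x]  
                          ┃  Active:     [x]  
                          ┃  Public:     [ ]  
                          ┃  Address:    [    
                          ┃  Region:     [Othe
                          ┃  Notify:     [ ]  
                          ┃                   
                          ┃                   
                          ┃                   
                          ┃                   
                          ┗━━━━━━━━━━━━━━━━━━━


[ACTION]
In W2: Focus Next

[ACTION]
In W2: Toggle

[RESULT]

                          ┏━━━━━━━━━━━━━━━━━━━
                          ┃ FormWidget        
                          ┠───────────────────
                          ┃  Language:   ( ) E
                          ┃> Admin:      [ ]  
                          ┃  Active:     [x]  
                          ┃  Public:     [ ]  
                          ┃  Address:    [    
                          ┃  Region:     [Othe
                          ┃  Notify:     [ ]  
                          ┃                   
                          ┃                   
                          ┃                   
                          ┃                   
                          ┗━━━━━━━━━━━━━━━━━━━


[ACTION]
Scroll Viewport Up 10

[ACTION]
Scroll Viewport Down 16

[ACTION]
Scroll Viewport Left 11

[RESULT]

                           ┏━━━━━━━━━━━━━━━━━━
                           ┃ FormWidget       
                           ┠──────────────────
                           ┃  Language:   ( ) 
                           ┃> Admin:      [ ] 
                           ┃  Active:     [x] 
                           ┃  Public:     [ ] 
                           ┃  Address:    [   
                           ┃  Region:     [Oth
                           ┃  Notify:     [ ] 
                           ┃                  
                           ┃                  
                           ┃                  
                           ┃                  
                           ┗━━━━━━━━━━━━━━━━━━


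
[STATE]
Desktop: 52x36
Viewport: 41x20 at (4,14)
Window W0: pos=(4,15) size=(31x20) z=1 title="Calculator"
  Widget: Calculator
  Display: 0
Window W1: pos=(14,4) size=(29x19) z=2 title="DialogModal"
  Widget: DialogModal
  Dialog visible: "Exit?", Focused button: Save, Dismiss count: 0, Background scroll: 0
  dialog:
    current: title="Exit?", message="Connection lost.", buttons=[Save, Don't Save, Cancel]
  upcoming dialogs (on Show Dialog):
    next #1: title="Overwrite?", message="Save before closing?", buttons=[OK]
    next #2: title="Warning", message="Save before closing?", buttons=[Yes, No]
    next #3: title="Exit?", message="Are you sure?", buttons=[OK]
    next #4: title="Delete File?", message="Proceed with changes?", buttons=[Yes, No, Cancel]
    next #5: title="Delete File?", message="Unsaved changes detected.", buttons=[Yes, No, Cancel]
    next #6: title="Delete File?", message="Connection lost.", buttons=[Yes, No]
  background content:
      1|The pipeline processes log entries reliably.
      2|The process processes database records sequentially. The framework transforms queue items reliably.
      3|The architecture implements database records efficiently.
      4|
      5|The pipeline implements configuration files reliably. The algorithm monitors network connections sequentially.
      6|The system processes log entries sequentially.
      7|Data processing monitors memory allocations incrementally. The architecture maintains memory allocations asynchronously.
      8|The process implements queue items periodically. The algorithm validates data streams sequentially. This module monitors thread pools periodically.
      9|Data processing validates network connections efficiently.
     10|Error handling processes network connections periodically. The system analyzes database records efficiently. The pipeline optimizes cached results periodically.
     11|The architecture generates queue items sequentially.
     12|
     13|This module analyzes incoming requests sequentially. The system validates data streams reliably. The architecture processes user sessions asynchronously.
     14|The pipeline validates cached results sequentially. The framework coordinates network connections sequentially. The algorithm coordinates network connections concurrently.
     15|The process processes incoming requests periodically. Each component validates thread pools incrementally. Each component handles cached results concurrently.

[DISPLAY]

          ┃Th│   Connection lost.  │eu┃  
┏━━━━━━━━━┃Da│[Save]  Don't Save   │ n┃  
┃ Calculat┃Er└─────────────────────┘ne┃  
┠─────────┃The architecture generates ┃  
┃         ┃                           ┃  
┃┌───┬───┬┃This module analyzes incomi┃  
┃│ 7 │ 8 │┃The pipeline validates cach┃  
┃├───┼───┼┃The process processes incom┃  
┃│ 4 │ 5 │┗━━━━━━━━━━━━━━━━━━━━━━━━━━━┛  
┃├───┼───┼───┼───┤            ┃          
┃│ 1 │ 2 │ 3 │ - │            ┃          
┃├───┼───┼───┼───┤            ┃          
┃│ 0 │ . │ = │ + │            ┃          
┃├───┼───┼───┼───┤            ┃          
┃│ C │ MC│ MR│ M+│            ┃          
┃└───┴───┴───┴───┘            ┃          
┃                             ┃          
┃                             ┃          
┃                             ┃          
┃                             ┃          


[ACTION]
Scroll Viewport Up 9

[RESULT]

          ┃ DialogModal               ┃  
          ┠───────────────────────────┨  
          ┃The pipeline processes log ┃  
          ┃The process processes datab┃  
          ┃The architecture implements┃  
          ┃                           ┃  
          ┃The pipeline implements con┃  
          ┃Th┌─────────────────────┐en┃  
          ┃Da│        Exit?        │me┃  
          ┃Th│   Connection lost.  │eu┃  
┏━━━━━━━━━┃Da│[Save]  Don't Save   │ n┃  
┃ Calculat┃Er└─────────────────────┘ne┃  
┠─────────┃The architecture generates ┃  
┃         ┃                           ┃  
┃┌───┬───┬┃This module analyzes incomi┃  
┃│ 7 │ 8 │┃The pipeline validates cach┃  
┃├───┼───┼┃The process processes incom┃  
┃│ 4 │ 5 │┗━━━━━━━━━━━━━━━━━━━━━━━━━━━┛  
┃├───┼───┼───┼───┤            ┃          
┃│ 1 │ 2 │ 3 │ - │            ┃          


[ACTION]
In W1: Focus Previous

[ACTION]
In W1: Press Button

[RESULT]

          ┃ DialogModal               ┃  
          ┠───────────────────────────┨  
          ┃The pipeline processes log ┃  
          ┃The process processes datab┃  
          ┃The architecture implements┃  
          ┃                           ┃  
          ┃The pipeline implements con┃  
          ┃The system processes log en┃  
          ┃Data processing monitors me┃  
          ┃The process implements queu┃  
┏━━━━━━━━━┃Data processing validates n┃  
┃ Calculat┃Error handling processes ne┃  
┠─────────┃The architecture generates ┃  
┃         ┃                           ┃  
┃┌───┬───┬┃This module analyzes incomi┃  
┃│ 7 │ 8 │┃The pipeline validates cach┃  
┃├───┼───┼┃The process processes incom┃  
┃│ 4 │ 5 │┗━━━━━━━━━━━━━━━━━━━━━━━━━━━┛  
┃├───┼───┼───┼───┤            ┃          
┃│ 1 │ 2 │ 3 │ - │            ┃          
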